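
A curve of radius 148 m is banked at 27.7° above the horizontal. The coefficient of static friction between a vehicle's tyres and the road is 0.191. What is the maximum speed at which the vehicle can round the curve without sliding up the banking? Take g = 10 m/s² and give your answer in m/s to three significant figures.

At the maximum speed, friction acts down the slope at its limiting value f = μN. Radially (horizontal, toward centre): N sinθ + μN cosθ = mv²/r. Vertically: N cosθ − μN sinθ = mg.
Dividing: v² = r g (sinθ + μcosθ)/(cosθ − μsinθ).
sinθ + μcosθ = 0.4648 + 0.191×0.8854 = 0.6340; cosθ − μsinθ = 0.8854 − 0.191×0.4648 = 0.7966.
v² = 148 × 10.0 × 0.6340/0.7966 = 1178 m²/s², so v = 34.32 m/s.

34.3 m/s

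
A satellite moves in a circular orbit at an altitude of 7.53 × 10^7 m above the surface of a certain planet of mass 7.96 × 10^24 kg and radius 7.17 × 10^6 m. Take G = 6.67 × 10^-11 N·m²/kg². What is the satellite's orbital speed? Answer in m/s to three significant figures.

Orbital radius r = R + h = 7.17 × 10^6 + 7.53 × 10^7 = 8.247 × 10^7 m.
Gravity supplies the centripetal force: G M m / r² = m v² / r, so v = √(GM/r).
v = √(6.67 × 10^-11 × 7.96 × 10^24 / 8.247 × 10^7) = √(6.438 × 10^6) = 2537 m/s.

2540 m/s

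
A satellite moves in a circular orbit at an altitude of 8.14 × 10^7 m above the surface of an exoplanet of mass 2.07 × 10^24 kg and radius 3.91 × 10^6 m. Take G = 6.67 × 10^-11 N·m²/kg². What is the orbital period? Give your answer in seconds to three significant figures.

r = R + h = 3.91 × 10^6 + 8.14 × 10^7 = 8.531 × 10^7 m. Gravity provides the centripetal force: G M m / r² = m v² / r ⇒ v = √(GM/r) = 1272 m/s.
T = 2πr/v = 2π × 8.531 × 10^7 / 1272 = 421300 s.

421000 s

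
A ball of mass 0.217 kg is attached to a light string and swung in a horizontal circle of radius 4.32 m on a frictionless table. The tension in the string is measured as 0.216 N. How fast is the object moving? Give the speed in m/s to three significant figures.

T = m v²/r ⇒ v = √(T r / m) = √(0.216 × 4.32 / 0.217) = √4.300 = 2.074 m/s.

2.07 m/s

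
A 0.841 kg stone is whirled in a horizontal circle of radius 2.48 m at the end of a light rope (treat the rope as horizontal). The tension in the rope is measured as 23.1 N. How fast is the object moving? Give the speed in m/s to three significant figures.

T = m v²/r ⇒ v = √(T r / m) = √(23.1 × 2.48 / 0.841) = √68.12 = 8.253 m/s.

8.25 m/s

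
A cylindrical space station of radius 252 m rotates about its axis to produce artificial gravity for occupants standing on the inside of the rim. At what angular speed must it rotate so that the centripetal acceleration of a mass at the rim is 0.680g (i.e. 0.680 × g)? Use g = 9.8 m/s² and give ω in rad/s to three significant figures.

Centripetal acceleration a_c = ω²r. Setting ω²r = 0.680g:
ω = √(0.680g / r) = √(0.680 × 9.8 / 252) = √0.02644 = 0.1626 rad/s.

0.163 rad/s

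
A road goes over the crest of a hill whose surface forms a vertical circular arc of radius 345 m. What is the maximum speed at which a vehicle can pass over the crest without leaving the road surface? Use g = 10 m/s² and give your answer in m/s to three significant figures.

At the crest the centre of the circle is below the vehicle, so the net downward (centripetal) force is mg − N = mv²/r.
The vehicle leaves the road when N → 0, giving v_max = √(g r) = √(10.0 × 345) = 58.74 m/s.

58.7 m/s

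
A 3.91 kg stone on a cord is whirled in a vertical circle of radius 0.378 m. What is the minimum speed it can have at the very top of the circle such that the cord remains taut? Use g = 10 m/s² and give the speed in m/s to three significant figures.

At the top, both weight mg and T point toward the centre: T + mg = mv²/r.
At minimum speed T → 0, so mg = mv_min²/r ⇒ v_min = √(g r) = √(10.0 × 0.378) = 1.944 m/s.

1.94 m/s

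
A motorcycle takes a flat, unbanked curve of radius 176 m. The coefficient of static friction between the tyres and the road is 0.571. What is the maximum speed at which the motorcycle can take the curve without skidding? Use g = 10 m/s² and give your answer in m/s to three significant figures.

Friction provides the centripetal force on a flat curve. At maximum speed it is at its limiting value: μ_s m g = m v²/r.
Mass cancels: v_max = √(μ_s g r) = √(0.571 × 10.0 × 176) = √1005 = 31.70 m/s.

31.7 m/s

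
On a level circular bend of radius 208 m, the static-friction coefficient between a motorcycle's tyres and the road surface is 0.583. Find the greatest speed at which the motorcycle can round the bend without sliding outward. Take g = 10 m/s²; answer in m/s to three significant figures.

34.8 m/s

On a flat curve, static friction is the only horizontal force, so it must supply the full centripetal force: μ_s m g = m v²/r.
Mass cancels: v_max = √(μ_s g r) = √(0.583 × 10.0 × 208) = √1213 = 34.82 m/s.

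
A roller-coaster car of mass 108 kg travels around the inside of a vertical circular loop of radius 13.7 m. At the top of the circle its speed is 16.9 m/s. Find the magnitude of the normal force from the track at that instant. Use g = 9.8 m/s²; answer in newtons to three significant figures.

1190 N

At the top, both N and the weight mg point inward (toward the centre), so N + mg = mv²/r.
N = m(v²/r − g) = 108 × ((16.9)²/13.7 − 9.8) = 108 × (20.85 − 9.8) = 108 × 11.05 = 1193 N.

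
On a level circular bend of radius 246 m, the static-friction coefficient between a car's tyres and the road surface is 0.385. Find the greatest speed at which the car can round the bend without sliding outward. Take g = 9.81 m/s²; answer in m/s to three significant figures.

30.5 m/s

The only inward force on a level bend is static friction, so at the limit f_s = μ_s N = μ_s m g = m v²/r.
Mass cancels: v_max = √(μ_s g r) = √(0.385 × 9.81 × 246) = √929.1 = 30.48 m/s.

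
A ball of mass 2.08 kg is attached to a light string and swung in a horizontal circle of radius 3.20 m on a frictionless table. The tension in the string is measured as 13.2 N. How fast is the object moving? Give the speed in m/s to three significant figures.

4.51 m/s

T = m v²/r ⇒ v = √(T r / m) = √(13.2 × 3.20 / 2.08) = √20.31 = 4.506 m/s.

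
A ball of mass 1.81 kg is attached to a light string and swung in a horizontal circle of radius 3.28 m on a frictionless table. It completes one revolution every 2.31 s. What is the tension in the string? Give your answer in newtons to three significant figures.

43.9 N

v = 2πr/T = 2π × 3.28/2.31 = 8.922 m/s.
The tension is the only horizontal force, so it supplies the full centripetal force: T = m v²/r = 1.81 × (8.922)²/3.28 = 1.81 × 79.59/3.28 = 43.92 N.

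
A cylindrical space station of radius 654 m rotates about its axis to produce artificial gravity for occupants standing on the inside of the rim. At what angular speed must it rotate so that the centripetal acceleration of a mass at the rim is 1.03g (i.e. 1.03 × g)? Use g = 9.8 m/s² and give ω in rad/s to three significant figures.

Centripetal acceleration a_c = ω²r. Setting ω²r = 1.03g:
ω = √(1.03g / r) = √(1.03 × 9.8 / 654) = √0.01543 = 0.1242 rad/s.

0.124 rad/s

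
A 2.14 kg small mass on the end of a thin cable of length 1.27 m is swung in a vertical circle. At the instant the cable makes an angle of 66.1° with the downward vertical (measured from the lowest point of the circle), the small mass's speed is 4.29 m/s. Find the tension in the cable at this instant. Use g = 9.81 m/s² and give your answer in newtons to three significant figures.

Take the radial direction toward the centre of the circle as positive. The component of the weight along the string toward the centre is −mg cos φ (φ measured from the bottom), so Newton's second law along the string gives T − mg cos φ = m v²/r.
cos 66.1° = 0.4051, so T = m(v²/r + g cos φ) = 2.14 × ((4.29)²/1.27 + 9.81 × 0.4051) = 2.14 × (14.49 + (3.974)) = 2.14 × 18.47 = 39.52 N.

39.5 N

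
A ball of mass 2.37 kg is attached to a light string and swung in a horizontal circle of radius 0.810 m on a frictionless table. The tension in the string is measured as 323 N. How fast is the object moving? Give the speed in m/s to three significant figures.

10.5 m/s

T = m v²/r ⇒ v = √(T r / m) = √(323 × 0.810 / 2.37) = √110.4 = 10.51 m/s.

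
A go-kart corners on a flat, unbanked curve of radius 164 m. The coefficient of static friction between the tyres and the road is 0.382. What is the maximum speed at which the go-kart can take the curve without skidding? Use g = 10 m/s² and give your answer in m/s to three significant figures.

The only inward force on a level bend is static friction, so at the limit f_s = μ_s N = μ_s m g = m v²/r.
Mass cancels: v_max = √(μ_s g r) = √(0.382 × 10.0 × 164) = √626.5 = 25.03 m/s.

25.0 m/s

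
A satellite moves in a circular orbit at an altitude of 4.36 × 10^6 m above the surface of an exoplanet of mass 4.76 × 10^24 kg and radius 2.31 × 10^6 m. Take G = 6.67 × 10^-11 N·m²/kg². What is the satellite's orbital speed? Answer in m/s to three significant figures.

6900 m/s

Orbital radius r = R + h = 2.31 × 10^6 + 4.36 × 10^6 = 6.670 × 10^6 m.
Gravity supplies the centripetal force: G M m / r² = m v² / r, so v = √(GM/r).
v = √(6.67 × 10^-11 × 4.76 × 10^24 / 6.670 × 10^6) = √(4.760 × 10^7) = 6899 m/s.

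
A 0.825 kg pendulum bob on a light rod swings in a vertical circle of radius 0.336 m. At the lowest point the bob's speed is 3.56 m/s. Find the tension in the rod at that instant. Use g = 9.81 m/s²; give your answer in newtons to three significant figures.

At the lowest point, T points up (toward the centre) and the weight mg points down (away from the centre), so the net inward force is T − mg = mv²/r.
T = m(v²/r + g) = 0.825 × ((3.56)²/0.336 + 9.81) = 0.825 × (37.72 + 9.81) = 0.825 × 47.53 = 39.21 N.

39.2 N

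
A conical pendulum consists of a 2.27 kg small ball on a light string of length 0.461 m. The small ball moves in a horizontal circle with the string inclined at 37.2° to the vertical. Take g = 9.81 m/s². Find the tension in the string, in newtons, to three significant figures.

Vertically the bob has no acceleration, so T cosθ = mg.
T = mg/cosθ = 2.27 × 9.81 / cos 37.2° = 22.27/0.7965 = 27.96 N.

28.0 N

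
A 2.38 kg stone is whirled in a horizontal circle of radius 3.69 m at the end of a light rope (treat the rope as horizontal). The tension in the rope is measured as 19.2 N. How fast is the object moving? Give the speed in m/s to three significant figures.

5.46 m/s

T = m v²/r ⇒ v = √(T r / m) = √(19.2 × 3.69 / 2.38) = √29.77 = 5.456 m/s.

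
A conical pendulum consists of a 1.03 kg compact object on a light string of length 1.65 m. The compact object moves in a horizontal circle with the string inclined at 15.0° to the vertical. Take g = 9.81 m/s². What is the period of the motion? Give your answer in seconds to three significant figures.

r = L sinθ = 0.4271 m. From T sinθ = mω²r and T cosθ = mg: tanθ = ω²r/g, so ω² = g tanθ / r = g/(L cosθ).
ω = √(g/(L cosθ)) = √(9.81/(1.65 × 0.9659)) = √6.155 = 2.481 rad/s.
Period = 2π/ω = 2.533 s.

2.53 s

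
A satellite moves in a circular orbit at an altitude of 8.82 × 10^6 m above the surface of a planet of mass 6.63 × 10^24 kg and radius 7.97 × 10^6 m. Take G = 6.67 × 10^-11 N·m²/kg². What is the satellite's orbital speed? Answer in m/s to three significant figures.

5130 m/s

Orbital radius r = R + h = 7.97 × 10^6 + 8.82 × 10^6 = 1.679 × 10^7 m.
Gravity supplies the centripetal force: G M m / r² = m v² / r, so v = √(GM/r).
v = √(6.67 × 10^-11 × 6.63 × 10^24 / 1.679 × 10^7) = √(2.634 × 10^7) = 5132 m/s.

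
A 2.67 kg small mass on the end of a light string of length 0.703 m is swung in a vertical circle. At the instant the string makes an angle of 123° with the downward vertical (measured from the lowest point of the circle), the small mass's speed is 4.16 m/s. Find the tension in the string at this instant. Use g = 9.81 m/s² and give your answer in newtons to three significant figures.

Take the radial direction toward the centre of the circle as positive. The component of the weight along the string toward the centre is −mg cos φ (φ measured from the bottom), so Newton's second law along the string gives T − mg cos φ = m v²/r.
cos 123° = -0.5446, so T = m(v²/r + g cos φ) = 2.67 × ((4.16)²/0.703 + 9.81 × -0.5446) = 2.67 × (24.62 + (-5.343)) = 2.67 × 19.27 = 51.46 N.

51.5 N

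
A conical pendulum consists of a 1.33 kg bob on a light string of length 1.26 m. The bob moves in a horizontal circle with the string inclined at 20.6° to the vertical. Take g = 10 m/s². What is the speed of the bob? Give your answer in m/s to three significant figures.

1.29 m/s

The radius of the circle is r = L sinθ = 1.26 × sin 20.6° = 0.4433 m.
Horizontally T sinθ = mv²/r and vertically T cosθ = mg, so tanθ = v²/(rg).
v = √(r g tanθ) = √(0.4433 × 10.0 × 0.3759) = √1.666 = 1.291 m/s.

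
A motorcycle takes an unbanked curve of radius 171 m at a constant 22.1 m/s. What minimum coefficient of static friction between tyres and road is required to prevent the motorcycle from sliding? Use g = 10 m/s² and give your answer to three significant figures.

Friction provides the centripetal force: μ_s m g = m v²/r, so μ_s = v²/(g r) = (22.10)²/(10.0 × 171) = 488.4/1710 = 0.2856.

0.286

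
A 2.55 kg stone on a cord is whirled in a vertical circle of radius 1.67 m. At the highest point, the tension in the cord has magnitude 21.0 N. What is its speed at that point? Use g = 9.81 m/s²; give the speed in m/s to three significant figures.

5.49 m/s

At the top, T + mg = mv²/r, so v = √(r(T/m + g)) = √(1.67 × (21.0/2.55 + 9.81)) = √(1.67 × 18.05) = √30.14 = 5.490 m/s.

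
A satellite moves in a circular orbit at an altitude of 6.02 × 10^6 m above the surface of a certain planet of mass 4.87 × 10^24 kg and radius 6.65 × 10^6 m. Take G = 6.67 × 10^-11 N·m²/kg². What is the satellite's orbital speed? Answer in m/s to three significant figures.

5060 m/s

Orbital radius r = R + h = 6.65 × 10^6 + 6.02 × 10^6 = 1.267 × 10^7 m.
Gravity supplies the centripetal force: G M m / r² = m v² / r, so v = √(GM/r).
v = √(6.67 × 10^-11 × 4.87 × 10^24 / 1.267 × 10^7) = √(2.564 × 10^7) = 5063 m/s.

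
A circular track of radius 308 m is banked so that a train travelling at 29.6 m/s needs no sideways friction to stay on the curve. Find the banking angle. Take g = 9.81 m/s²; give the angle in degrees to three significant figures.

For a frictionless banked turn: horizontally N sinθ = mv²/r and vertically N cosθ = mg.
Dividing: tanθ = v²/(r g) = (29.6)²/(308 × 9.81) = 876.2/3021 = 0.2900.
θ = arctan(0.2900) = 16.17°.

16.2°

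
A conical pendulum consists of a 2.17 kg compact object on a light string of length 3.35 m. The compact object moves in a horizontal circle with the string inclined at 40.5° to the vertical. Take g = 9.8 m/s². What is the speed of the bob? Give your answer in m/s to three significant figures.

4.27 m/s

The radius of the circle is r = L sinθ = 3.35 × sin 40.5° = 2.176 m.
Horizontally T sinθ = mv²/r and vertically T cosθ = mg, so tanθ = v²/(rg).
v = √(r g tanθ) = √(2.176 × 9.8 × 0.8541) = √18.21 = 4.267 m/s.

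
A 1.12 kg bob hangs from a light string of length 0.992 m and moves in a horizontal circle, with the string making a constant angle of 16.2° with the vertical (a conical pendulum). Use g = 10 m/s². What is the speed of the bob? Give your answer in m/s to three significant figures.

The radius of the circle is r = L sinθ = 0.992 × sin 16.2° = 0.2768 m.
Horizontally T sinθ = mv²/r and vertically T cosθ = mg, so tanθ = v²/(rg).
v = √(r g tanθ) = √(0.2768 × 10.0 × 0.2905) = √0.8041 = 0.8967 m/s.

0.897 m/s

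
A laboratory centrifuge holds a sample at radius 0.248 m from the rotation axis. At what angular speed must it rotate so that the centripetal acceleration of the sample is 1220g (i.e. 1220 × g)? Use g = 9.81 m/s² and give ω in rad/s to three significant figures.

Centripetal acceleration a_c = ω²r. Setting ω²r = 1220g:
ω = √(1220g / r) = √(1220 × 9.81 / 0.248) = √48260 = 219.7 rad/s.

220 rad/s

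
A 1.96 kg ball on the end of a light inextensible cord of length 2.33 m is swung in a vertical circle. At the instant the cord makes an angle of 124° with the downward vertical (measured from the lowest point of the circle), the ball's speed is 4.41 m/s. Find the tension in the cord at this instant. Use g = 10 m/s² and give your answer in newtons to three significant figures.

Take the radial direction toward the centre of the circle as positive. The component of the weight along the string toward the centre is −mg cos φ (φ measured from the bottom), so Newton's second law along the string gives T − mg cos φ = m v²/r.
cos 124° = -0.5592, so T = m(v²/r + g cos φ) = 1.96 × ((4.41)²/2.33 + 10.0 × -0.5592) = 1.96 × (8.347 + (-5.592)) = 1.96 × 2.755 = 5.400 N.

5.40 N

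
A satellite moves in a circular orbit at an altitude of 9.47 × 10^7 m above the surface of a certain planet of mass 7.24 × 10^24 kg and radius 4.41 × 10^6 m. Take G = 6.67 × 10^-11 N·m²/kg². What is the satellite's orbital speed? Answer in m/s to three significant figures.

2210 m/s

Orbital radius r = R + h = 4.41 × 10^6 + 9.47 × 10^7 = 9.911 × 10^7 m.
Gravity supplies the centripetal force: G M m / r² = m v² / r, so v = √(GM/r).
v = √(6.67 × 10^-11 × 7.24 × 10^24 / 9.911 × 10^7) = √(4.872 × 10^6) = 2207 m/s.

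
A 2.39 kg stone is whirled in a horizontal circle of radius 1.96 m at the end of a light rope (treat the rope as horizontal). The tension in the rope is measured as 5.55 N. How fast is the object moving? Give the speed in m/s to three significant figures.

2.13 m/s

T = m v²/r ⇒ v = √(T r / m) = √(5.55 × 1.96 / 2.39) = √4.551 = 2.133 m/s.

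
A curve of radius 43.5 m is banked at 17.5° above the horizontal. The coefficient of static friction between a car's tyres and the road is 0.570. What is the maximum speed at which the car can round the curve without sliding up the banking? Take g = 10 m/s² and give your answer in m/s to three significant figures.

At the maximum speed, friction acts down the slope at its limiting value f = μN. Radially (horizontal, toward centre): N sinθ + μN cosθ = mv²/r. Vertically: N cosθ − μN sinθ = mg.
Dividing: v² = r g (sinθ + μcosθ)/(cosθ − μsinθ).
sinθ + μcosθ = 0.3007 + 0.570×0.9537 = 0.8443; cosθ − μsinθ = 0.9537 − 0.570×0.3007 = 0.7823.
v² = 43.5 × 10.0 × 0.8443/0.7823 = 469.5 m²/s², so v = 21.67 m/s.

21.7 m/s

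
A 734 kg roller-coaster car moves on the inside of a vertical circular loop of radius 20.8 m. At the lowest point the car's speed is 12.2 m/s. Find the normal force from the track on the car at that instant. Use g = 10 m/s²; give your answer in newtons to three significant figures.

12600 N

At the lowest point, N points up (toward the centre) and the weight mg points down (away from the centre), so the net inward force is N − mg = mv²/r.
N = m(v²/r + g) = 734 × ((12.2)²/20.8 + 10.0) = 734 × (7.156 + 10.0) = 734 × 17.16 = 12590 N.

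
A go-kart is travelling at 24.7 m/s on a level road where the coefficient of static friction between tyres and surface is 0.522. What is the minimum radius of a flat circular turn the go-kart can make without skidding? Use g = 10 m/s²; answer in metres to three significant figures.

117 m

At the limit, μ_s m g = m v²/r, so r_min = v²/(μ_s g) = (24.7)²/(0.522 × 10.0) = 610.1/5.220 = 116.9 m.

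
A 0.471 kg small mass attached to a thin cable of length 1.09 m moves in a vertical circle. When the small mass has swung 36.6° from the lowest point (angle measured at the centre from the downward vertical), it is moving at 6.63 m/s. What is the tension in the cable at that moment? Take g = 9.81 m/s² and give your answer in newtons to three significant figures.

22.7 N

Take the radial direction toward the centre of the circle as positive. The component of the weight along the string toward the centre is −mg cos φ (φ measured from the bottom), so Newton's second law along the string gives T − mg cos φ = m v²/r.
cos 36.6° = 0.8028, so T = m(v²/r + g cos φ) = 0.471 × ((6.63)²/1.09 + 9.81 × 0.8028) = 0.471 × (40.33 + (7.876)) = 0.471 × 48.20 = 22.70 N.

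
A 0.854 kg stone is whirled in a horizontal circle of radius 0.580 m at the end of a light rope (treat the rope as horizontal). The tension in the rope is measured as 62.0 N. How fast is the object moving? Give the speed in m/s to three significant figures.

6.49 m/s

T = m v²/r ⇒ v = √(T r / m) = √(62.0 × 0.580 / 0.854) = √42.11 = 6.489 m/s.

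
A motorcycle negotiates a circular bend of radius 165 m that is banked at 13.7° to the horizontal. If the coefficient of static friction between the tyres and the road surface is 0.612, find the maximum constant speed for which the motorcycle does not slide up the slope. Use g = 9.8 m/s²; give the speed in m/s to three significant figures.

At the maximum speed, friction acts down the slope at its limiting value f = μN. Radially (horizontal, toward centre): N sinθ + μN cosθ = mv²/r. Vertically: N cosθ − μN sinθ = mg.
Dividing: v² = r g (sinθ + μcosθ)/(cosθ − μsinθ).
sinθ + μcosθ = 0.2368 + 0.612×0.9715 = 0.8314; cosθ − μsinθ = 0.9715 − 0.612×0.2368 = 0.8266.
v² = 165 × 9.8 × 0.8314/0.8266 = 1626 m²/s², so v = 40.33 m/s.

40.3 m/s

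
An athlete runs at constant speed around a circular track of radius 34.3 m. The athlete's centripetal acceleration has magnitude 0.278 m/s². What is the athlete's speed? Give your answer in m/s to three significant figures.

3.09 m/s

a_c = v²/r ⇒ v = √(a_c · r) = √(0.278 × 34.3) = √9.535 = 3.088 m/s.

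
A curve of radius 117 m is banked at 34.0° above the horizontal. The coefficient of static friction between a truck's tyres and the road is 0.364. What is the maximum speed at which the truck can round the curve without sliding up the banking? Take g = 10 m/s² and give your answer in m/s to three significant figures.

40.1 m/s

At the maximum speed, friction acts down the slope at its limiting value f = μN. Radially (horizontal, toward centre): N sinθ + μN cosθ = mv²/r. Vertically: N cosθ − μN sinθ = mg.
Dividing: v² = r g (sinθ + μcosθ)/(cosθ − μsinθ).
sinθ + μcosθ = 0.5592 + 0.364×0.8290 = 0.8610; cosθ − μsinθ = 0.8290 − 0.364×0.5592 = 0.6255.
v² = 117 × 10.0 × 0.8610/0.6255 = 1610 m²/s², so v = 40.13 m/s.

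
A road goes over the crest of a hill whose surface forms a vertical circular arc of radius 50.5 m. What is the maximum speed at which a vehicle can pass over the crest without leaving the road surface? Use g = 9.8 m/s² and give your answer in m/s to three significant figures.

22.2 m/s

At the crest the centre of the circle is below the vehicle, so the net downward (centripetal) force is mg − N = mv²/r.
The vehicle leaves the road when N → 0, giving v_max = √(g r) = √(9.8 × 50.5) = 22.25 m/s.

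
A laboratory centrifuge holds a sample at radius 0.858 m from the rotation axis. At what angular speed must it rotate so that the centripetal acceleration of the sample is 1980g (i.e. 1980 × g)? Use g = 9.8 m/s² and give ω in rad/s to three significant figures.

150 rad/s

Centripetal acceleration a_c = ω²r. Setting ω²r = 1980g:
ω = √(1980g / r) = √(1980 × 9.8 / 0.858) = √22620 = 150.4 rad/s.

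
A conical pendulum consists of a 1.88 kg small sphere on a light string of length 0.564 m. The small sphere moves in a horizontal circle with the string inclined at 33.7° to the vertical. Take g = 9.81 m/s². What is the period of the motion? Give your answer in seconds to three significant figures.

r = L sinθ = 0.3129 m. From T sinθ = mω²r and T cosθ = mg: tanθ = ω²r/g, so ω² = g tanθ / r = g/(L cosθ).
ω = √(g/(L cosθ)) = √(9.81/(0.564 × 0.8320)) = √20.91 = 4.572 rad/s.
Period = 2π/ω = 1.374 s.

1.37 s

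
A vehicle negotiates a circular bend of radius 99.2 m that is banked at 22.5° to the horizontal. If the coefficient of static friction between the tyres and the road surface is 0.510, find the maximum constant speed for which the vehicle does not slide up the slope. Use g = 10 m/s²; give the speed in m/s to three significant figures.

34.1 m/s

At the maximum speed, friction acts down the slope at its limiting value f = μN. Radially (horizontal, toward centre): N sinθ + μN cosθ = mv²/r. Vertically: N cosθ − μN sinθ = mg.
Dividing: v² = r g (sinθ + μcosθ)/(cosθ − μsinθ).
sinθ + μcosθ = 0.3827 + 0.510×0.9239 = 0.8539; cosθ − μsinθ = 0.9239 − 0.510×0.3827 = 0.7287.
v² = 99.2 × 10.0 × 0.8539/0.7287 = 1162 m²/s², so v = 34.09 m/s.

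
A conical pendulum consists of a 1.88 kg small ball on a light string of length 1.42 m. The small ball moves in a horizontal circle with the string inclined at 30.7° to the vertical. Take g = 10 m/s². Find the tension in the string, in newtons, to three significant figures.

21.9 N

Vertically the bob has no acceleration, so T cosθ = mg.
T = mg/cosθ = 1.88 × 10.0 / cos 30.7° = 18.80/0.8599 = 21.86 N.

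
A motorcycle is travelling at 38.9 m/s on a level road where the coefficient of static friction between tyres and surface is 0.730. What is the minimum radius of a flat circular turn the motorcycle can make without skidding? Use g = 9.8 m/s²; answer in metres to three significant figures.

212 m

At the limit, μ_s m g = m v²/r, so r_min = v²/(μ_s g) = (38.9)²/(0.730 × 9.8) = 1513/7.154 = 211.5 m.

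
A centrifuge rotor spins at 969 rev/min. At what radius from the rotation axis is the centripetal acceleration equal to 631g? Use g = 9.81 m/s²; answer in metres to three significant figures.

ω = 969 rev/min × 2π/60 = 101.5 rad/s.
a_c = ω²r = 631g ⇒ r = 631 × 9.81 / (101.5)² = 6190/10300 = 0.6012 m.

0.601 m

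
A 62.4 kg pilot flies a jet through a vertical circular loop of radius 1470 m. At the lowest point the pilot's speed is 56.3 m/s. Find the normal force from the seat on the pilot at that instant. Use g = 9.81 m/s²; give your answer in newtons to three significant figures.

747 N

At the lowest point, N points up (toward the centre) and the weight mg points down (away from the centre), so the net inward force is N − mg = mv²/r.
N = m(v²/r + g) = 62.4 × ((56.3)²/1470 + 9.81) = 62.4 × (2.156 + 9.81) = 62.4 × 11.97 = 746.7 N.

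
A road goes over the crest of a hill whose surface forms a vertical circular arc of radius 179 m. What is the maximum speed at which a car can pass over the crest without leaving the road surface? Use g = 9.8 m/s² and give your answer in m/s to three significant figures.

At the crest the centre of the circle is below the car, so the net downward (centripetal) force is mg − N = mv²/r.
The car leaves the road when N → 0, giving v_max = √(g r) = √(9.8 × 179) = 41.88 m/s.

41.9 m/s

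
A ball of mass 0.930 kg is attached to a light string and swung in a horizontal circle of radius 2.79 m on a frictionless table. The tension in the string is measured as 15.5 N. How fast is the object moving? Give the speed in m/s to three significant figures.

T = m v²/r ⇒ v = √(T r / m) = √(15.5 × 2.79 / 0.930) = √46.50 = 6.819 m/s.

6.82 m/s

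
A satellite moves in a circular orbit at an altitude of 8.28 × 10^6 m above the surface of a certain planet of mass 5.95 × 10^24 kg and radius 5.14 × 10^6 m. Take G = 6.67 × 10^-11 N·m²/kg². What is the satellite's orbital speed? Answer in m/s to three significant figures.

Orbital radius r = R + h = 5.14 × 10^6 + 8.28 × 10^6 = 1.342 × 10^7 m.
Gravity supplies the centripetal force: G M m / r² = m v² / r, so v = √(GM/r).
v = √(6.67 × 10^-11 × 5.95 × 10^24 / 1.342 × 10^7) = √(2.957 × 10^7) = 5438 m/s.

5440 m/s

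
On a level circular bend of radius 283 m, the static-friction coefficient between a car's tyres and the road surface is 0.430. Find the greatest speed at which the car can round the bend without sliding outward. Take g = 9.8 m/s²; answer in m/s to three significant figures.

On a flat curve, static friction is the only horizontal force, so it must supply the full centripetal force: μ_s m g = m v²/r.
Mass cancels: v_max = √(μ_s g r) = √(0.430 × 9.8 × 283) = √1193 = 34.53 m/s.

34.5 m/s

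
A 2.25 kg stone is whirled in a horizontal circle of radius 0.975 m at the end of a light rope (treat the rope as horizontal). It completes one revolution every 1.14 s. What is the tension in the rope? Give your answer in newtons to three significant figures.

66.6 N

v = 2πr/T = 2π × 0.975/1.14 = 5.374 m/s.
The tension is the only horizontal force, so it supplies the full centripetal force: T = m v²/r = 2.25 × (5.374)²/0.975 = 2.25 × 28.88/0.975 = 66.64 N.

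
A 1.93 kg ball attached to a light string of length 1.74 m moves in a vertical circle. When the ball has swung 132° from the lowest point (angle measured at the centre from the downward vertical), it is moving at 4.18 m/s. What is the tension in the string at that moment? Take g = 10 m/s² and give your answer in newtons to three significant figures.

Take the radial direction toward the centre of the circle as positive. The component of the weight along the string toward the centre is −mg cos φ (φ measured from the bottom), so Newton's second law along the string gives T − mg cos φ = m v²/r.
cos 132° = -0.6691, so T = m(v²/r + g cos φ) = 1.93 × ((4.18)²/1.74 + 10.0 × -0.6691) = 1.93 × (10.04 + (-6.691)) = 1.93 × 3.350 = 6.466 N.

6.47 N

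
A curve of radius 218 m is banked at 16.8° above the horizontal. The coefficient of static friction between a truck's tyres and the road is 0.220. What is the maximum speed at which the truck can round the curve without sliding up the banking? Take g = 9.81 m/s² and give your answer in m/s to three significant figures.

34.6 m/s

At the maximum speed, friction acts down the slope at its limiting value f = μN. Radially (horizontal, toward centre): N sinθ + μN cosθ = mv²/r. Vertically: N cosθ − μN sinθ = mg.
Dividing: v² = r g (sinθ + μcosθ)/(cosθ − μsinθ).
sinθ + μcosθ = 0.2890 + 0.220×0.9573 = 0.4996; cosθ − μsinθ = 0.9573 − 0.220×0.2890 = 0.8937.
v² = 218 × 9.81 × 0.4996/0.8937 = 1196 m²/s², so v = 34.58 m/s.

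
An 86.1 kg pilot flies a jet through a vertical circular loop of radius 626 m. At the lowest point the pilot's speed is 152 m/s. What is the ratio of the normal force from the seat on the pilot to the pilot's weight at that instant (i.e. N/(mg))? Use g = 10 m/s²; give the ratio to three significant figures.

At the bottom, N − mg = mv²/r, so N = m(v²/r + g) and N/(mg) = v²/(rg) + 1 = (152)²/(626 × 10.0) + 1 = 3.691 + 1 = 4.691.

4.69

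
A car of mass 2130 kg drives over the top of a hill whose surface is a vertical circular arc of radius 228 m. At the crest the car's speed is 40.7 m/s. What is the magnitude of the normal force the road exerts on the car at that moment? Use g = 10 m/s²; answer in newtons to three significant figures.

5820 N

At the crest the centripetal acceleration points downward (toward the centre of the arc), so mg − N = mv²/r.
N = m(g − v²/r) = 2130 × (10.0 − (40.7)²/228) = 2130 × (10.0 − 7.265) = 2130 × 2.735 = 5825 N.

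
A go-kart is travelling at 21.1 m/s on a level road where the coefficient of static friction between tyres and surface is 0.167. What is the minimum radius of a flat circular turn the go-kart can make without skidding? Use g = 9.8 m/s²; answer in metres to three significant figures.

272 m

At the limit, μ_s m g = m v²/r, so r_min = v²/(μ_s g) = (21.1)²/(0.167 × 9.8) = 445.2/1.637 = 272.0 m.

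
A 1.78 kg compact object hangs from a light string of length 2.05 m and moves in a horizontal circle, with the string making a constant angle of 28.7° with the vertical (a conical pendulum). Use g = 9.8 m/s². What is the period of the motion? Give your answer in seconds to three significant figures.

2.69 s

r = L sinθ = 0.9845 m. From T sinθ = mω²r and T cosθ = mg: tanθ = ω²r/g, so ω² = g tanθ / r = g/(L cosθ).
ω = √(g/(L cosθ)) = √(9.8/(2.05 × 0.8771)) = √5.450 = 2.335 rad/s.
Period = 2π/ω = 2.691 s.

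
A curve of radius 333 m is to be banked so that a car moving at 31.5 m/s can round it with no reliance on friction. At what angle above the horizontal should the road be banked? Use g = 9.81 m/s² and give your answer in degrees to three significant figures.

16.9°

For a frictionless banked turn: horizontally N sinθ = mv²/r and vertically N cosθ = mg.
Dividing: tanθ = v²/(r g) = (31.5)²/(333 × 9.81) = 992.2/3267 = 0.3037.
θ = arctan(0.3037) = 16.90°.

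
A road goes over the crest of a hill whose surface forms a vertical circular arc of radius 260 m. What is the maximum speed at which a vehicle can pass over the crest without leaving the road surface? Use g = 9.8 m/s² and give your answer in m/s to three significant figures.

50.5 m/s

At the crest the centre of the circle is below the vehicle, so the net downward (centripetal) force is mg − N = mv²/r.
The vehicle leaves the road when N → 0, giving v_max = √(g r) = √(9.8 × 260) = 50.48 m/s.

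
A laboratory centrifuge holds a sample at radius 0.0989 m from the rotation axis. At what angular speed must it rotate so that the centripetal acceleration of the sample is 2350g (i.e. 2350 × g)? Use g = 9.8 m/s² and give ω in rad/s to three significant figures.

Centripetal acceleration a_c = ω²r. Setting ω²r = 2350g:
ω = √(2350g / r) = √(2350 × 9.8 / 0.0989) = √232900 = 482.6 rad/s.

483 rad/s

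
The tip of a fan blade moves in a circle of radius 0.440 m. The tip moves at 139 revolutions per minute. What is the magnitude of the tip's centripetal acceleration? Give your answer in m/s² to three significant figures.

93.2 m/s²

ω = 139 rev/min × 2π/60 = 14.56 rad/s, so v = ωr = 14.56 × 0.440 = 6.405 m/s.
a_c = v²/r = (6.405)²/0.440 = 41.02/0.440 = 93.23 m/s².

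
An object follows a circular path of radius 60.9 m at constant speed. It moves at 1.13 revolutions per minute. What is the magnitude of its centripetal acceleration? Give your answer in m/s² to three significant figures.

0.853 m/s²

ω = 1.13 rev/min × 2π/60 = 0.1183 rad/s, so v = ωr = 0.1183 × 60.9 = 7.206 m/s.
a_c = v²/r = (7.206)²/60.9 = 51.93/60.9 = 0.8528 m/s².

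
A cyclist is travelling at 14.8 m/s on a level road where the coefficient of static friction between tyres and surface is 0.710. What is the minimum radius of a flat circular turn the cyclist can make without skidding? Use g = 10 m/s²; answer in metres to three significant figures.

At the limit, μ_s m g = m v²/r, so r_min = v²/(μ_s g) = (14.8)²/(0.710 × 10.0) = 219.0/7.100 = 30.85 m.

30.9 m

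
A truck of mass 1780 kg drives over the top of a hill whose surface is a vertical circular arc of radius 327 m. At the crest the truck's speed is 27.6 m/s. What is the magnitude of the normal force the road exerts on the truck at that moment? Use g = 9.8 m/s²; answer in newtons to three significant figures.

At the crest the centripetal acceleration points downward (toward the centre of the arc), so mg − N = mv²/r.
N = m(g − v²/r) = 1780 × (9.8 − (27.6)²/327) = 1780 × (9.8 − 2.330) = 1780 × 7.470 = 13300 N.

13300 N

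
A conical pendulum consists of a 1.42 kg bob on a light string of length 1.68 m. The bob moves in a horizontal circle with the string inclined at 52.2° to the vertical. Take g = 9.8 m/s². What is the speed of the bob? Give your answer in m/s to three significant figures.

4.10 m/s

The radius of the circle is r = L sinθ = 1.68 × sin 52.2° = 1.327 m.
Horizontally T sinθ = mv²/r and vertically T cosθ = mg, so tanθ = v²/(rg).
v = √(r g tanθ) = √(1.327 × 9.8 × 1.289) = √16.77 = 4.095 m/s.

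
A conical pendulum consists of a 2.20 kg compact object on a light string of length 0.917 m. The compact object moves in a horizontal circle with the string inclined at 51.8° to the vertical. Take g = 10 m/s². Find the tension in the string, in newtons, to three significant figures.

35.6 N

Vertically the bob has no acceleration, so T cosθ = mg.
T = mg/cosθ = 2.20 × 10.0 / cos 51.8° = 22.00/0.6184 = 35.58 N.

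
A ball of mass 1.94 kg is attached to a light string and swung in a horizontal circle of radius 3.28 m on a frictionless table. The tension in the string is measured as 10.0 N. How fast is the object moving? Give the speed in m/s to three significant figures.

T = m v²/r ⇒ v = √(T r / m) = √(10.0 × 3.28 / 1.94) = √16.91 = 4.112 m/s.

4.11 m/s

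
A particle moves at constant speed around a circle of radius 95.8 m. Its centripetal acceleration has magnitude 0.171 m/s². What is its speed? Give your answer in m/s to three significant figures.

4.05 m/s

a_c = v²/r ⇒ v = √(a_c · r) = √(0.171 × 95.8) = √16.38 = 4.047 m/s.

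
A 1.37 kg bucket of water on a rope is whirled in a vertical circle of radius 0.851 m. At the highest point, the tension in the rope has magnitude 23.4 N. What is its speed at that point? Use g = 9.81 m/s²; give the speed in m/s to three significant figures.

4.78 m/s

At the top, T + mg = mv²/r, so v = √(r(T/m + g)) = √(0.851 × (23.4/1.37 + 9.81)) = √(0.851 × 26.89) = √22.88 = 4.784 m/s.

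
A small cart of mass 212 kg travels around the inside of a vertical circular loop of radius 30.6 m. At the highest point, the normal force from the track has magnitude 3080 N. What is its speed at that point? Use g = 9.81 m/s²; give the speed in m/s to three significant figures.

At the top, N + mg = mv²/r, so v = √(r(N/m + g)) = √(30.6 × (3080/212 + 9.81)) = √(30.6 × 24.34) = √744.8 = 27.29 m/s.

27.3 m/s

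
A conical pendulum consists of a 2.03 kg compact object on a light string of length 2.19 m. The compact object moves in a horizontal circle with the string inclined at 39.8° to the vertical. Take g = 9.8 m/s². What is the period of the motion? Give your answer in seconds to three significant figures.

2.60 s

r = L sinθ = 1.402 m. From T sinθ = mω²r and T cosθ = mg: tanθ = ω²r/g, so ω² = g tanθ / r = g/(L cosθ).
ω = √(g/(L cosθ)) = √(9.8/(2.19 × 0.7683)) = √5.825 = 2.413 rad/s.
Period = 2π/ω = 2.603 s.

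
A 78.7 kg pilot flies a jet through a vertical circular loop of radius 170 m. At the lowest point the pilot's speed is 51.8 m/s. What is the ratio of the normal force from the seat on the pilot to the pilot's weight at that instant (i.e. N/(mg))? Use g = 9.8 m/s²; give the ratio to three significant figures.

2.61

At the bottom, N − mg = mv²/r, so N = m(v²/r + g) and N/(mg) = v²/(rg) + 1 = (51.8)²/(170 × 9.8) + 1 = 1.611 + 1 = 2.611.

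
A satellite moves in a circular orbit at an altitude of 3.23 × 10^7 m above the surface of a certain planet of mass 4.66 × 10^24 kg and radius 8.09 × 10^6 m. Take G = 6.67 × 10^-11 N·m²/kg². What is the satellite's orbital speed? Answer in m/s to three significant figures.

2770 m/s

Orbital radius r = R + h = 8.09 × 10^6 + 3.23 × 10^7 = 4.039 × 10^7 m.
Gravity supplies the centripetal force: G M m / r² = m v² / r, so v = √(GM/r).
v = √(6.67 × 10^-11 × 4.66 × 10^24 / 4.039 × 10^7) = √(7.696 × 10^6) = 2774 m/s.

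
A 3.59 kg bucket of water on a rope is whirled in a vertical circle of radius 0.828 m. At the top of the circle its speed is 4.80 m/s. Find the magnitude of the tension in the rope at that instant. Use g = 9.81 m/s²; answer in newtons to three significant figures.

At the top, both T and the weight mg point inward (toward the centre), so T + mg = mv²/r.
T = m(v²/r − g) = 3.59 × ((4.80)²/0.828 − 9.81) = 3.59 × (27.83 − 9.81) = 3.59 × 18.02 = 64.68 N.

64.7 N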